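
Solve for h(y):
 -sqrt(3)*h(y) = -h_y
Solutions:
 h(y) = C1*exp(sqrt(3)*y)


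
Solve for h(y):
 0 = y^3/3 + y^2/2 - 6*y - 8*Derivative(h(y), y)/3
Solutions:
 h(y) = C1 + y^4/32 + y^3/16 - 9*y^2/8


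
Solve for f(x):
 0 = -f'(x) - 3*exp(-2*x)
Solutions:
 f(x) = C1 + 3*exp(-2*x)/2


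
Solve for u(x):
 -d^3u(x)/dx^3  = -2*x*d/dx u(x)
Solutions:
 u(x) = C1 + Integral(C2*airyai(2^(1/3)*x) + C3*airybi(2^(1/3)*x), x)


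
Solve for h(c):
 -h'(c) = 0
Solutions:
 h(c) = C1


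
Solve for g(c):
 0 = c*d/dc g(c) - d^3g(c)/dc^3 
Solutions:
 g(c) = C1 + Integral(C2*airyai(c) + C3*airybi(c), c)


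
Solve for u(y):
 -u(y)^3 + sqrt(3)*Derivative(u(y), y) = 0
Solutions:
 u(y) = -sqrt(6)*sqrt(-1/(C1 + sqrt(3)*y))/2
 u(y) = sqrt(6)*sqrt(-1/(C1 + sqrt(3)*y))/2


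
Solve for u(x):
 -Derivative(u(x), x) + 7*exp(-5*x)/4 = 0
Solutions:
 u(x) = C1 - 7*exp(-5*x)/20


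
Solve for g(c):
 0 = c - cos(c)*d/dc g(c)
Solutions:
 g(c) = C1 + Integral(c/cos(c), c)


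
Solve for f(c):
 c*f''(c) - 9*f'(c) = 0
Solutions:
 f(c) = C1 + C2*c^10


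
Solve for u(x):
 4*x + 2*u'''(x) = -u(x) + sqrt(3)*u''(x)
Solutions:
 u(x) = C1*exp(x*(3^(2/3)/(-sqrt(3) + sqrt(-3 + (18 - sqrt(3))^2) + 18)^(1/3) + 2*sqrt(3) + 3^(1/3)*(-sqrt(3) + sqrt(-3 + (18 - sqrt(3))^2) + 18)^(1/3))/12)*sin(3^(1/6)*x*(-3^(2/3)*(-sqrt(3) + sqrt(-3 + (18 - sqrt(3))^2) + 18)^(1/3) + 3/(-sqrt(3) + sqrt(-3 + (18 - sqrt(3))^2) + 18)^(1/3))/12) + C2*exp(x*(3^(2/3)/(-sqrt(3) + sqrt(-3 + (18 - sqrt(3))^2) + 18)^(1/3) + 2*sqrt(3) + 3^(1/3)*(-sqrt(3) + sqrt(-3 + (18 - sqrt(3))^2) + 18)^(1/3))/12)*cos(3^(1/6)*x*(-3^(2/3)*(-sqrt(3) + sqrt(-3 + (18 - sqrt(3))^2) + 18)^(1/3) + 3/(-sqrt(3) + sqrt(-3 + (18 - sqrt(3))^2) + 18)^(1/3))/12) + C3*exp(x*(-3^(1/3)*(-sqrt(3) + sqrt(-3 + (18 - sqrt(3))^2) + 18)^(1/3) - 3^(2/3)/(-sqrt(3) + sqrt(-3 + (18 - sqrt(3))^2) + 18)^(1/3) + sqrt(3))/6) - 4*x


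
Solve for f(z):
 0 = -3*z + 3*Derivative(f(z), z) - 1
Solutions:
 f(z) = C1 + z^2/2 + z/3


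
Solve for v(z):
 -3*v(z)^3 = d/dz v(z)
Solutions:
 v(z) = -sqrt(2)*sqrt(-1/(C1 - 3*z))/2
 v(z) = sqrt(2)*sqrt(-1/(C1 - 3*z))/2


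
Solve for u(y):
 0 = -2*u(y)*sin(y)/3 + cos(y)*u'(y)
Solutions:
 u(y) = C1/cos(y)^(2/3)


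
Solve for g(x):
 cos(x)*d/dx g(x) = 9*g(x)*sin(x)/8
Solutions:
 g(x) = C1/cos(x)^(9/8)


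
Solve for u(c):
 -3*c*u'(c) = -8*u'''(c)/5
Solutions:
 u(c) = C1 + Integral(C2*airyai(15^(1/3)*c/2) + C3*airybi(15^(1/3)*c/2), c)


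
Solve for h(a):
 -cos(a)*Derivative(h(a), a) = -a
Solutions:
 h(a) = C1 + Integral(a/cos(a), a)


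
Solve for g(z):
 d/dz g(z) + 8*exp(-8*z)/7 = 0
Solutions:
 g(z) = C1 + exp(-8*z)/7


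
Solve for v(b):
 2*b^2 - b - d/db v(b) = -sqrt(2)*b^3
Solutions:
 v(b) = C1 + sqrt(2)*b^4/4 + 2*b^3/3 - b^2/2


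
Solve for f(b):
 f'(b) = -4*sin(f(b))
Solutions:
 f(b) = -acos((-C1 - exp(8*b))/(C1 - exp(8*b))) + 2*pi
 f(b) = acos((-C1 - exp(8*b))/(C1 - exp(8*b)))


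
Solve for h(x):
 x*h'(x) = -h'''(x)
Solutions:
 h(x) = C1 + Integral(C2*airyai(-x) + C3*airybi(-x), x)


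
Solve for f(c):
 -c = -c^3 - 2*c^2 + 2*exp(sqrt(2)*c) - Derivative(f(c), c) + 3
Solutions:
 f(c) = C1 - c^4/4 - 2*c^3/3 + c^2/2 + 3*c + sqrt(2)*exp(sqrt(2)*c)


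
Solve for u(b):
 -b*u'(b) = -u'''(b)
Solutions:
 u(b) = C1 + Integral(C2*airyai(b) + C3*airybi(b), b)


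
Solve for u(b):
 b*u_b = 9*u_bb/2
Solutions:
 u(b) = C1 + C2*erfi(b/3)


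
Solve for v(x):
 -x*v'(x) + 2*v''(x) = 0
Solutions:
 v(x) = C1 + C2*erfi(x/2)


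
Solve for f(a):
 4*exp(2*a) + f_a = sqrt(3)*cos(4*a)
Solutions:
 f(a) = C1 - 2*exp(2*a) + sqrt(3)*sin(4*a)/4


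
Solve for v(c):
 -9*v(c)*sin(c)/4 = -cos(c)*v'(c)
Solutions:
 v(c) = C1/cos(c)^(9/4)


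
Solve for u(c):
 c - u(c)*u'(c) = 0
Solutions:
 u(c) = -sqrt(C1 + c^2)
 u(c) = sqrt(C1 + c^2)


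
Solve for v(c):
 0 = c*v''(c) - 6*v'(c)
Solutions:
 v(c) = C1 + C2*c^7


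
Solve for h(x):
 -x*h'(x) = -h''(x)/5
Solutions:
 h(x) = C1 + C2*erfi(sqrt(10)*x/2)


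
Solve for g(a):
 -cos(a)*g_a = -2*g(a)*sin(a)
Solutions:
 g(a) = C1/cos(a)^2


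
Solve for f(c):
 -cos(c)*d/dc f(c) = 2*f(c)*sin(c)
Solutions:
 f(c) = C1*cos(c)^2


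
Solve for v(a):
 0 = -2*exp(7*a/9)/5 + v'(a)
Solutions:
 v(a) = C1 + 18*exp(7*a/9)/35


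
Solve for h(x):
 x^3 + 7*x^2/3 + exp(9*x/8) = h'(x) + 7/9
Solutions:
 h(x) = C1 + x^4/4 + 7*x^3/9 - 7*x/9 + 8*exp(9*x/8)/9


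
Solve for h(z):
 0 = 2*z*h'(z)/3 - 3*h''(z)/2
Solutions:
 h(z) = C1 + C2*erfi(sqrt(2)*z/3)


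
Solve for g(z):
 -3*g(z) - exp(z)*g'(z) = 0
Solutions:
 g(z) = C1*exp(3*exp(-z))


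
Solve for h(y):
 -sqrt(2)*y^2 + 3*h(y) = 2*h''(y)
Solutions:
 h(y) = C1*exp(-sqrt(6)*y/2) + C2*exp(sqrt(6)*y/2) + sqrt(2)*y^2/3 + 4*sqrt(2)/9


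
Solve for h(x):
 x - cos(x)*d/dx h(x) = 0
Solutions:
 h(x) = C1 + Integral(x/cos(x), x)


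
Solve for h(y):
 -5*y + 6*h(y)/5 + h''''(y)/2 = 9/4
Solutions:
 h(y) = 25*y/6 + (C1*sin(3^(1/4)*5^(3/4)*y/5) + C2*cos(3^(1/4)*5^(3/4)*y/5))*exp(-3^(1/4)*5^(3/4)*y/5) + (C3*sin(3^(1/4)*5^(3/4)*y/5) + C4*cos(3^(1/4)*5^(3/4)*y/5))*exp(3^(1/4)*5^(3/4)*y/5) + 15/8


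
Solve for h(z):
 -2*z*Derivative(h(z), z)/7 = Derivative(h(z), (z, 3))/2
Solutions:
 h(z) = C1 + Integral(C2*airyai(-14^(2/3)*z/7) + C3*airybi(-14^(2/3)*z/7), z)


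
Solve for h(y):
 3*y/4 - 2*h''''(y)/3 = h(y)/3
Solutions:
 h(y) = 9*y/4 + (C1*sin(2^(1/4)*y/2) + C2*cos(2^(1/4)*y/2))*exp(-2^(1/4)*y/2) + (C3*sin(2^(1/4)*y/2) + C4*cos(2^(1/4)*y/2))*exp(2^(1/4)*y/2)


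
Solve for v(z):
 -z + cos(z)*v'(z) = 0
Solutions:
 v(z) = C1 + Integral(z/cos(z), z)


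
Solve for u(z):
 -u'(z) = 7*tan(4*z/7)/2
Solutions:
 u(z) = C1 + 49*log(cos(4*z/7))/8


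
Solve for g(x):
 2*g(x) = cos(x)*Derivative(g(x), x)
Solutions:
 g(x) = C1*(sin(x) + 1)/(sin(x) - 1)


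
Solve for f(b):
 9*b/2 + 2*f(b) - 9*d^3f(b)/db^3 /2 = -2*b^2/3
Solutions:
 f(b) = C3*exp(2^(2/3)*3^(1/3)*b/3) - b^2/3 - 9*b/4 + (C1*sin(2^(2/3)*3^(5/6)*b/6) + C2*cos(2^(2/3)*3^(5/6)*b/6))*exp(-2^(2/3)*3^(1/3)*b/6)


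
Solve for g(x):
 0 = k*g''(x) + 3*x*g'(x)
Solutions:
 g(x) = C1 + C2*sqrt(k)*erf(sqrt(6)*x*sqrt(1/k)/2)


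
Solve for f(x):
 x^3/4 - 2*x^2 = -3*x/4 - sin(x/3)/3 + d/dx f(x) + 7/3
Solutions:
 f(x) = C1 + x^4/16 - 2*x^3/3 + 3*x^2/8 - 7*x/3 - cos(x/3)


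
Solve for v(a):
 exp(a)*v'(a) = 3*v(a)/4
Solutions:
 v(a) = C1*exp(-3*exp(-a)/4)


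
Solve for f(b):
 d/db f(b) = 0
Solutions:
 f(b) = C1


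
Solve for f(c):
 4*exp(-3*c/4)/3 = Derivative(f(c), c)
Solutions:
 f(c) = C1 - 16*exp(-3*c/4)/9


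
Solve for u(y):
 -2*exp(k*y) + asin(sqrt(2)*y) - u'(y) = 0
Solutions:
 u(y) = C1 + y*asin(sqrt(2)*y) + sqrt(2)*sqrt(1 - 2*y^2)/2 - 2*Piecewise((exp(k*y)/k, Ne(k, 0)), (y, True))


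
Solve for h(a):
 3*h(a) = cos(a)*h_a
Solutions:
 h(a) = C1*(sin(a) + 1)^(3/2)/(sin(a) - 1)^(3/2)


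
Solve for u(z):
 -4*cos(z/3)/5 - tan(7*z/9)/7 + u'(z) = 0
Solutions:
 u(z) = C1 - 9*log(cos(7*z/9))/49 + 12*sin(z/3)/5


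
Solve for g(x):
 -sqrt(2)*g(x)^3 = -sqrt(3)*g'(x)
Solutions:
 g(x) = -sqrt(6)*sqrt(-1/(C1 + sqrt(6)*x))/2
 g(x) = sqrt(6)*sqrt(-1/(C1 + sqrt(6)*x))/2


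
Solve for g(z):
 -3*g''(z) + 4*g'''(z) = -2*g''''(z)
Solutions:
 g(z) = C1 + C2*z + C3*exp(-z*(1 + sqrt(10)/2)) + C4*exp(z*(-1 + sqrt(10)/2))


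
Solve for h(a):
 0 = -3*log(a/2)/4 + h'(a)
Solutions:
 h(a) = C1 + 3*a*log(a)/4 - 3*a/4 - 3*a*log(2)/4


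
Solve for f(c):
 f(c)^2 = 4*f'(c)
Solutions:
 f(c) = -4/(C1 + c)


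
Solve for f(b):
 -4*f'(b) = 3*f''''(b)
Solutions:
 f(b) = C1 + C4*exp(-6^(2/3)*b/3) + (C2*sin(2^(2/3)*3^(1/6)*b/2) + C3*cos(2^(2/3)*3^(1/6)*b/2))*exp(6^(2/3)*b/6)


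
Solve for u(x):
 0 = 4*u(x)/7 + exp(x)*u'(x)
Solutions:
 u(x) = C1*exp(4*exp(-x)/7)


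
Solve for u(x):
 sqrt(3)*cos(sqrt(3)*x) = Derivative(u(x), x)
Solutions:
 u(x) = C1 + sin(sqrt(3)*x)


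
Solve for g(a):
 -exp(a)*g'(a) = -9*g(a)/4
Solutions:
 g(a) = C1*exp(-9*exp(-a)/4)


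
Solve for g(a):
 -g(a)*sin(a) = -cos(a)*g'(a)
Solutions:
 g(a) = C1/cos(a)


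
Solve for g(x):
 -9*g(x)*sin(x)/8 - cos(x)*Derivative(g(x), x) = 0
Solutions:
 g(x) = C1*cos(x)^(9/8)


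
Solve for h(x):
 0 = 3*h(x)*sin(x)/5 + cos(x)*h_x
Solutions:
 h(x) = C1*cos(x)^(3/5)


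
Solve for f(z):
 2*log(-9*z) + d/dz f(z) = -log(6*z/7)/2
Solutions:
 f(z) = C1 - 5*z*log(z)/2 + z*(-log(486) + log(42)/2 + 5/2 - 2*I*pi)


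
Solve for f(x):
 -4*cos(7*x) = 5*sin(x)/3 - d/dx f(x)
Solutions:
 f(x) = C1 + 4*sin(7*x)/7 - 5*cos(x)/3


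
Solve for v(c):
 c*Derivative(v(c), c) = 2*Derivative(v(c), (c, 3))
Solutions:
 v(c) = C1 + Integral(C2*airyai(2^(2/3)*c/2) + C3*airybi(2^(2/3)*c/2), c)


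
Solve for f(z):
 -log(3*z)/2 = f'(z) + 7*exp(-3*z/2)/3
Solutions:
 f(z) = C1 - z*log(z)/2 + z*(1 - log(3))/2 + 14*exp(-3*z/2)/9


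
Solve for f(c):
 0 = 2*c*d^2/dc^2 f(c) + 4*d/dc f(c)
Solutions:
 f(c) = C1 + C2/c


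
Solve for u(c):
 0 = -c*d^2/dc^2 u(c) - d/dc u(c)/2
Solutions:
 u(c) = C1 + C2*sqrt(c)


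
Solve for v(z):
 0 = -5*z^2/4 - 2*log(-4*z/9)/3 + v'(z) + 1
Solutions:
 v(z) = C1 + 5*z^3/12 + 2*z*log(-z)/3 + z*(-5 - 4*log(3) + 4*log(2))/3


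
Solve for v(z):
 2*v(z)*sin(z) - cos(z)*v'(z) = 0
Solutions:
 v(z) = C1/cos(z)^2


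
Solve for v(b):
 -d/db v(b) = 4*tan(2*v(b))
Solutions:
 v(b) = -asin(C1*exp(-8*b))/2 + pi/2
 v(b) = asin(C1*exp(-8*b))/2


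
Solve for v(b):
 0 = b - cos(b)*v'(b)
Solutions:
 v(b) = C1 + Integral(b/cos(b), b)


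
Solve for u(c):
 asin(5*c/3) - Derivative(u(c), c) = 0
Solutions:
 u(c) = C1 + c*asin(5*c/3) + sqrt(9 - 25*c^2)/5


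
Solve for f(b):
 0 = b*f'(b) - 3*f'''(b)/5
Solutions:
 f(b) = C1 + Integral(C2*airyai(3^(2/3)*5^(1/3)*b/3) + C3*airybi(3^(2/3)*5^(1/3)*b/3), b)


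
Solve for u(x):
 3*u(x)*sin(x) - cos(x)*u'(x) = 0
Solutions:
 u(x) = C1/cos(x)^3


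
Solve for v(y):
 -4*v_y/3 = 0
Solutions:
 v(y) = C1


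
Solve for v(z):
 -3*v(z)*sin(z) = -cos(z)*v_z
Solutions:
 v(z) = C1/cos(z)^3


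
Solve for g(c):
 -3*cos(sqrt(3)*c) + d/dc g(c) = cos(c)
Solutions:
 g(c) = C1 + sin(c) + sqrt(3)*sin(sqrt(3)*c)


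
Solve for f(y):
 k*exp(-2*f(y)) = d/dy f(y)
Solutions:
 f(y) = log(-sqrt(C1 + 2*k*y))
 f(y) = log(C1 + 2*k*y)/2


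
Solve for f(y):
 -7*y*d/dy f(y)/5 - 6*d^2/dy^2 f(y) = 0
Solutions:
 f(y) = C1 + C2*erf(sqrt(105)*y/30)


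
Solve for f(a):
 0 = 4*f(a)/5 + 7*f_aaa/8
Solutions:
 f(a) = C3*exp(-2*70^(2/3)*a/35) + (C1*sin(sqrt(3)*70^(2/3)*a/35) + C2*cos(sqrt(3)*70^(2/3)*a/35))*exp(70^(2/3)*a/35)


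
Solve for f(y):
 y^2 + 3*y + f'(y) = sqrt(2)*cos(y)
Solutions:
 f(y) = C1 - y^3/3 - 3*y^2/2 + sqrt(2)*sin(y)


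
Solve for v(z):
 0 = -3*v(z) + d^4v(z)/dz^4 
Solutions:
 v(z) = C1*exp(-3^(1/4)*z) + C2*exp(3^(1/4)*z) + C3*sin(3^(1/4)*z) + C4*cos(3^(1/4)*z)


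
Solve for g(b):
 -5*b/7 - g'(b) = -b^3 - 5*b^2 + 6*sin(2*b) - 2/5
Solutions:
 g(b) = C1 + b^4/4 + 5*b^3/3 - 5*b^2/14 + 2*b/5 + 3*cos(2*b)


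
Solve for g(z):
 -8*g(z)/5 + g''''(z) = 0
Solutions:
 g(z) = C1*exp(-10^(3/4)*z/5) + C2*exp(10^(3/4)*z/5) + C3*sin(10^(3/4)*z/5) + C4*cos(10^(3/4)*z/5)


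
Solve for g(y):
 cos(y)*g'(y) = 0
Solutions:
 g(y) = C1


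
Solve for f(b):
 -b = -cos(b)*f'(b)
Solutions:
 f(b) = C1 + Integral(b/cos(b), b)


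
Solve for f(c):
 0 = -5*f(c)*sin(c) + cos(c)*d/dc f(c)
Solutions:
 f(c) = C1/cos(c)^5


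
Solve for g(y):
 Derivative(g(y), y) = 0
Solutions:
 g(y) = C1


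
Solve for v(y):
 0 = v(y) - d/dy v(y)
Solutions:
 v(y) = C1*exp(y)


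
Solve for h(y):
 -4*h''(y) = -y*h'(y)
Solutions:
 h(y) = C1 + C2*erfi(sqrt(2)*y/4)


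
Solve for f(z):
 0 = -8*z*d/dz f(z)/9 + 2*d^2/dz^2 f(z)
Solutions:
 f(z) = C1 + C2*erfi(sqrt(2)*z/3)


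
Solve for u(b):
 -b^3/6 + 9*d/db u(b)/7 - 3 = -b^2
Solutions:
 u(b) = C1 + 7*b^4/216 - 7*b^3/27 + 7*b/3


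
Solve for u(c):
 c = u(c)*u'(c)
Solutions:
 u(c) = -sqrt(C1 + c^2)
 u(c) = sqrt(C1 + c^2)


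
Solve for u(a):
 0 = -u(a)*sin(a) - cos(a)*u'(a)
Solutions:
 u(a) = C1*cos(a)


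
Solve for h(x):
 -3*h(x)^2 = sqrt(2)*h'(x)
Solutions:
 h(x) = 2/(C1 + 3*sqrt(2)*x)


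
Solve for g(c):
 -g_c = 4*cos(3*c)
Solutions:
 g(c) = C1 - 4*sin(3*c)/3


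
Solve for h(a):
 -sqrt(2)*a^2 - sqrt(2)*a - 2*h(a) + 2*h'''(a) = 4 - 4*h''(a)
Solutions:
 h(a) = C1*exp(-a) + C2*exp(a*(-1 + sqrt(5))/2) + C3*exp(-a*(1 + sqrt(5))/2) - sqrt(2)*a^2/2 - sqrt(2)*a/2 - 2*sqrt(2) - 2


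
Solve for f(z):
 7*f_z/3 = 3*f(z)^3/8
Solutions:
 f(z) = -2*sqrt(7)*sqrt(-1/(C1 + 9*z))
 f(z) = 2*sqrt(7)*sqrt(-1/(C1 + 9*z))


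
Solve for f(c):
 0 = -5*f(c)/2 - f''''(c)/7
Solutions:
 f(c) = (C1*sin(70^(1/4)*c/2) + C2*cos(70^(1/4)*c/2))*exp(-70^(1/4)*c/2) + (C3*sin(70^(1/4)*c/2) + C4*cos(70^(1/4)*c/2))*exp(70^(1/4)*c/2)


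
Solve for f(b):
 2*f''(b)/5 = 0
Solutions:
 f(b) = C1 + C2*b


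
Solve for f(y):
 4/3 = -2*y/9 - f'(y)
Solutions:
 f(y) = C1 - y^2/9 - 4*y/3


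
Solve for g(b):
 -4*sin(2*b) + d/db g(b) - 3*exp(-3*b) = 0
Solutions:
 g(b) = C1 - 2*cos(2*b) - exp(-3*b)


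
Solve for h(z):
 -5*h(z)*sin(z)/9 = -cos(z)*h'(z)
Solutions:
 h(z) = C1/cos(z)^(5/9)


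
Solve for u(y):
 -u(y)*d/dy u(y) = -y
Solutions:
 u(y) = -sqrt(C1 + y^2)
 u(y) = sqrt(C1 + y^2)


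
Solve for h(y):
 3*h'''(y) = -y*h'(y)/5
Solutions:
 h(y) = C1 + Integral(C2*airyai(-15^(2/3)*y/15) + C3*airybi(-15^(2/3)*y/15), y)


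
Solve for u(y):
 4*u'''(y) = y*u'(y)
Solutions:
 u(y) = C1 + Integral(C2*airyai(2^(1/3)*y/2) + C3*airybi(2^(1/3)*y/2), y)


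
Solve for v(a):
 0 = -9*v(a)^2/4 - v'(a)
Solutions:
 v(a) = 4/(C1 + 9*a)


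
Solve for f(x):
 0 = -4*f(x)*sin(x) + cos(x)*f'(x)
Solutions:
 f(x) = C1/cos(x)^4


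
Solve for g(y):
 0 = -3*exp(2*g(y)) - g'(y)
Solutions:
 g(y) = log(-sqrt(-1/(C1 - 3*y))) - log(2)/2
 g(y) = log(-1/(C1 - 3*y))/2 - log(2)/2


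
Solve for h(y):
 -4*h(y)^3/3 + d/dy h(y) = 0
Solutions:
 h(y) = -sqrt(6)*sqrt(-1/(C1 + 4*y))/2
 h(y) = sqrt(6)*sqrt(-1/(C1 + 4*y))/2


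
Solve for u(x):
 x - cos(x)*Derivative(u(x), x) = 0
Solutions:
 u(x) = C1 + Integral(x/cos(x), x)


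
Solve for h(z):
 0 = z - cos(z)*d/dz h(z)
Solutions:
 h(z) = C1 + Integral(z/cos(z), z)


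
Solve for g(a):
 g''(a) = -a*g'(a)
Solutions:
 g(a) = C1 + C2*erf(sqrt(2)*a/2)


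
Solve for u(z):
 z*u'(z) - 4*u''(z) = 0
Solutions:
 u(z) = C1 + C2*erfi(sqrt(2)*z/4)


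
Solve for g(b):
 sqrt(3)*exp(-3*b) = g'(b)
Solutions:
 g(b) = C1 - sqrt(3)*exp(-3*b)/3


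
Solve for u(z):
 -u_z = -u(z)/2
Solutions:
 u(z) = C1*exp(z/2)


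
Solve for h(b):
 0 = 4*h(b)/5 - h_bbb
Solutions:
 h(b) = C3*exp(10^(2/3)*b/5) + (C1*sin(10^(2/3)*sqrt(3)*b/10) + C2*cos(10^(2/3)*sqrt(3)*b/10))*exp(-10^(2/3)*b/10)


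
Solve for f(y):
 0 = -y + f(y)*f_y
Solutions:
 f(y) = -sqrt(C1 + y^2)
 f(y) = sqrt(C1 + y^2)


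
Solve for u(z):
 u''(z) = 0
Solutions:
 u(z) = C1 + C2*z


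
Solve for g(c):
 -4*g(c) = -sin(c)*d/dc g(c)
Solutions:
 g(c) = C1*(cos(c)^2 - 2*cos(c) + 1)/(cos(c)^2 + 2*cos(c) + 1)


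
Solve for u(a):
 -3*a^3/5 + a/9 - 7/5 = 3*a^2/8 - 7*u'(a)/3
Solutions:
 u(a) = C1 + 9*a^4/140 + 3*a^3/56 - a^2/42 + 3*a/5


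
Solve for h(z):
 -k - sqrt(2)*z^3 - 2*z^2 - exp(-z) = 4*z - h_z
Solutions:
 h(z) = C1 + k*z + sqrt(2)*z^4/4 + 2*z^3/3 + 2*z^2 - exp(-z)


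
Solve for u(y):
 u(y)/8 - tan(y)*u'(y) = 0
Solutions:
 u(y) = C1*sin(y)^(1/8)


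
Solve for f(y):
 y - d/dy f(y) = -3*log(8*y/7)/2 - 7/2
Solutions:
 f(y) = C1 + y^2/2 + 3*y*log(y)/2 - 2*y*log(7) + y*log(14)/2 + 2*y + 4*y*log(2)


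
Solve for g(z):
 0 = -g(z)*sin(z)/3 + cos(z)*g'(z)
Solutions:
 g(z) = C1/cos(z)^(1/3)


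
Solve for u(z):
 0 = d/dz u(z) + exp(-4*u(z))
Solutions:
 u(z) = log(-I*(C1 - 4*z)^(1/4))
 u(z) = log(I*(C1 - 4*z)^(1/4))
 u(z) = log(-(C1 - 4*z)^(1/4))
 u(z) = log(C1 - 4*z)/4


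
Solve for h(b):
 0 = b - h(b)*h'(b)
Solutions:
 h(b) = -sqrt(C1 + b^2)
 h(b) = sqrt(C1 + b^2)


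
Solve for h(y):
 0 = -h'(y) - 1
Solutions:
 h(y) = C1 - y


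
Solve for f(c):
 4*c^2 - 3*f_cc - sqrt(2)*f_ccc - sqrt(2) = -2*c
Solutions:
 f(c) = C1 + C2*c + C3*exp(-3*sqrt(2)*c/2) + c^4/9 + c^3*(3 - 4*sqrt(2))/27 + c^2*(16 - 15*sqrt(2))/54


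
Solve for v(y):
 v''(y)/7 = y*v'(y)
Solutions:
 v(y) = C1 + C2*erfi(sqrt(14)*y/2)


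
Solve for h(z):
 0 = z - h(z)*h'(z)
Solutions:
 h(z) = -sqrt(C1 + z^2)
 h(z) = sqrt(C1 + z^2)


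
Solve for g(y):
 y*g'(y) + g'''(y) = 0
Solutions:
 g(y) = C1 + Integral(C2*airyai(-y) + C3*airybi(-y), y)


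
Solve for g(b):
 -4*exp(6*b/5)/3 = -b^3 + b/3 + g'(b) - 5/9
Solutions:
 g(b) = C1 + b^4/4 - b^2/6 + 5*b/9 - 10*exp(6*b/5)/9


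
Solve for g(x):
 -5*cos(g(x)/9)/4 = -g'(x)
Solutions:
 -5*x/4 - 9*log(sin(g(x)/9) - 1)/2 + 9*log(sin(g(x)/9) + 1)/2 = C1


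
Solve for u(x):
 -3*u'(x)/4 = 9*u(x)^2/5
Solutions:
 u(x) = 5/(C1 + 12*x)


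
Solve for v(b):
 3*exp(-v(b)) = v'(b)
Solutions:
 v(b) = log(C1 + 3*b)


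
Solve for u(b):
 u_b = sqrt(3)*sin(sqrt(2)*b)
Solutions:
 u(b) = C1 - sqrt(6)*cos(sqrt(2)*b)/2


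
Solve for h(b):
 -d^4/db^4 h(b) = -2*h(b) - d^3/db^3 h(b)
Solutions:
 h(b) = C1*exp(b*(-(17 + 3*sqrt(33))^(1/3) + 2/(17 + 3*sqrt(33))^(1/3) + 4)/6)*sin(sqrt(3)*b*(2/(17 + 3*sqrt(33))^(1/3) + (17 + 3*sqrt(33))^(1/3))/6) + C2*exp(b*(-(17 + 3*sqrt(33))^(1/3) + 2/(17 + 3*sqrt(33))^(1/3) + 4)/6)*cos(sqrt(3)*b*(2/(17 + 3*sqrt(33))^(1/3) + (17 + 3*sqrt(33))^(1/3))/6) + C3*exp(-b) + C4*exp(b*(-2/(17 + 3*sqrt(33))^(1/3) + 2 + (17 + 3*sqrt(33))^(1/3))/3)


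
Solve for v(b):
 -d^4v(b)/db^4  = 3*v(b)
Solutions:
 v(b) = (C1*sin(sqrt(2)*3^(1/4)*b/2) + C2*cos(sqrt(2)*3^(1/4)*b/2))*exp(-sqrt(2)*3^(1/4)*b/2) + (C3*sin(sqrt(2)*3^(1/4)*b/2) + C4*cos(sqrt(2)*3^(1/4)*b/2))*exp(sqrt(2)*3^(1/4)*b/2)


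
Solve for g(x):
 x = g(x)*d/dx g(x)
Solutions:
 g(x) = -sqrt(C1 + x^2)
 g(x) = sqrt(C1 + x^2)


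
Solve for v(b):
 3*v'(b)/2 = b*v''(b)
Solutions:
 v(b) = C1 + C2*b^(5/2)


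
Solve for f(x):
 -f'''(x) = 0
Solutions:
 f(x) = C1 + C2*x + C3*x^2


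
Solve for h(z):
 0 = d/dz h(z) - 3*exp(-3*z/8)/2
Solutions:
 h(z) = C1 - 4*exp(-3*z/8)


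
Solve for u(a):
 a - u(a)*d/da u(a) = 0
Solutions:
 u(a) = -sqrt(C1 + a^2)
 u(a) = sqrt(C1 + a^2)


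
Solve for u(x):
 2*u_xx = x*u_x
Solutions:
 u(x) = C1 + C2*erfi(x/2)


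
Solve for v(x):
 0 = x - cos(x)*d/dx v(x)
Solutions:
 v(x) = C1 + Integral(x/cos(x), x)


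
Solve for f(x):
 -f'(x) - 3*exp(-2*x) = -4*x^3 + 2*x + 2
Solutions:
 f(x) = C1 + x^4 - x^2 - 2*x + 3*exp(-2*x)/2


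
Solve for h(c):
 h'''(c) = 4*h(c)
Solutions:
 h(c) = C3*exp(2^(2/3)*c) + (C1*sin(2^(2/3)*sqrt(3)*c/2) + C2*cos(2^(2/3)*sqrt(3)*c/2))*exp(-2^(2/3)*c/2)


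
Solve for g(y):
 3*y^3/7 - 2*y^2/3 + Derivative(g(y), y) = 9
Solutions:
 g(y) = C1 - 3*y^4/28 + 2*y^3/9 + 9*y


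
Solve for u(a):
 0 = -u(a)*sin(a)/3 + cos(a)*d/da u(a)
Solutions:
 u(a) = C1/cos(a)^(1/3)


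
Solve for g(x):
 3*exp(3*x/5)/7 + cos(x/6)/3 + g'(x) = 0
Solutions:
 g(x) = C1 - 5*exp(3*x/5)/7 - 2*sin(x/6)


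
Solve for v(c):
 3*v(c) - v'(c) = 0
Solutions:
 v(c) = C1*exp(3*c)


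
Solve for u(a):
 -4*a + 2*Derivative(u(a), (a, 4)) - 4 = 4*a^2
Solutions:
 u(a) = C1 + C2*a + C3*a^2 + C4*a^3 + a^6/180 + a^5/60 + a^4/12


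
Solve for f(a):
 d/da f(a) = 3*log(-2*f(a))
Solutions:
 -Integral(1/(log(-_y) + log(2)), (_y, f(a)))/3 = C1 - a


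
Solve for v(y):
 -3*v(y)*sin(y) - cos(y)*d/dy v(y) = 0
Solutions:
 v(y) = C1*cos(y)^3


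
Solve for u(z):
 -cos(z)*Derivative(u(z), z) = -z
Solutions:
 u(z) = C1 + Integral(z/cos(z), z)


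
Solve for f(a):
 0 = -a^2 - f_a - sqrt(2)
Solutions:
 f(a) = C1 - a^3/3 - sqrt(2)*a


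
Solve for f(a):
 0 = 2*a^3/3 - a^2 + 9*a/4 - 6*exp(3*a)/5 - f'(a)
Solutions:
 f(a) = C1 + a^4/6 - a^3/3 + 9*a^2/8 - 2*exp(3*a)/5


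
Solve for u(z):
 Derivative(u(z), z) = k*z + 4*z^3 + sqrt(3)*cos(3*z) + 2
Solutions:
 u(z) = C1 + k*z^2/2 + z^4 + 2*z + sqrt(3)*sin(3*z)/3


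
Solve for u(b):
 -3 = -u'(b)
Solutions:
 u(b) = C1 + 3*b


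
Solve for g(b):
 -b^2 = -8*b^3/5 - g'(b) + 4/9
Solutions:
 g(b) = C1 - 2*b^4/5 + b^3/3 + 4*b/9


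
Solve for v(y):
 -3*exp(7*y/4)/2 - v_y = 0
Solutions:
 v(y) = C1 - 6*exp(7*y/4)/7


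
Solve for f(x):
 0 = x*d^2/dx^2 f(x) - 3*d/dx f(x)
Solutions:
 f(x) = C1 + C2*x^4


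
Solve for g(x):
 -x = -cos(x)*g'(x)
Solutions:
 g(x) = C1 + Integral(x/cos(x), x)


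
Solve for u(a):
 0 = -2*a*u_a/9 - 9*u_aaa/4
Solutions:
 u(a) = C1 + Integral(C2*airyai(-2*3^(2/3)*a/9) + C3*airybi(-2*3^(2/3)*a/9), a)


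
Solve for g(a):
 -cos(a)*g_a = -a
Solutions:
 g(a) = C1 + Integral(a/cos(a), a)


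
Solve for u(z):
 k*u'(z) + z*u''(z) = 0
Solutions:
 u(z) = C1 + z^(1 - re(k))*(C2*sin(log(z)*Abs(im(k))) + C3*cos(log(z)*im(k)))


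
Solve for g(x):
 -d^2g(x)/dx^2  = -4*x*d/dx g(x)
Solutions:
 g(x) = C1 + C2*erfi(sqrt(2)*x)


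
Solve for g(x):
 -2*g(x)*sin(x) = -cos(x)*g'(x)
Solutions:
 g(x) = C1/cos(x)^2


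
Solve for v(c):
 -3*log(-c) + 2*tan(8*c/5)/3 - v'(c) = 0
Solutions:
 v(c) = C1 - 3*c*log(-c) + 3*c - 5*log(cos(8*c/5))/12


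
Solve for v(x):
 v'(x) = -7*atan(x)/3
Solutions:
 v(x) = C1 - 7*x*atan(x)/3 + 7*log(x^2 + 1)/6


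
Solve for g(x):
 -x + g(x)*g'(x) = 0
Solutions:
 g(x) = -sqrt(C1 + x^2)
 g(x) = sqrt(C1 + x^2)


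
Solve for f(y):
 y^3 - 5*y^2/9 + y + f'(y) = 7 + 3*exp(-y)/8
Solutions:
 f(y) = C1 - y^4/4 + 5*y^3/27 - y^2/2 + 7*y - 3*exp(-y)/8


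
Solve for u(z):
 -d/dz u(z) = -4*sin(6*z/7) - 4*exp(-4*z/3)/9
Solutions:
 u(z) = C1 - 14*cos(6*z/7)/3 - exp(-4*z/3)/3


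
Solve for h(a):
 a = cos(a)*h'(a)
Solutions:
 h(a) = C1 + Integral(a/cos(a), a)


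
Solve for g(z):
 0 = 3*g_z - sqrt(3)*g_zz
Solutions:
 g(z) = C1 + C2*exp(sqrt(3)*z)


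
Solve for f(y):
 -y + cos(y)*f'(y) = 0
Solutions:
 f(y) = C1 + Integral(y/cos(y), y)


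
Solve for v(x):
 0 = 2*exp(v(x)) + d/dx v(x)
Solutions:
 v(x) = log(1/(C1 + 2*x))


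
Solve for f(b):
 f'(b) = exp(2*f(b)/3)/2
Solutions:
 f(b) = 3*log(-sqrt(-1/(C1 + b))) + 3*log(3)/2
 f(b) = 3*log(-1/(C1 + b))/2 + 3*log(3)/2


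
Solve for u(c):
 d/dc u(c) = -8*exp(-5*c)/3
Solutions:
 u(c) = C1 + 8*exp(-5*c)/15


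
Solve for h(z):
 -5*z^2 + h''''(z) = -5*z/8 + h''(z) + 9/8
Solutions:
 h(z) = C1 + C2*z + C3*exp(-z) + C4*exp(z) - 5*z^4/12 + 5*z^3/48 - 89*z^2/16


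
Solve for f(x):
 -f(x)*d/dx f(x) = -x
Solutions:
 f(x) = -sqrt(C1 + x^2)
 f(x) = sqrt(C1 + x^2)


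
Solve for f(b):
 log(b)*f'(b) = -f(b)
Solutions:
 f(b) = C1*exp(-li(b))


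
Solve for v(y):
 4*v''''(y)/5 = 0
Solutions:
 v(y) = C1 + C2*y + C3*y^2 + C4*y^3


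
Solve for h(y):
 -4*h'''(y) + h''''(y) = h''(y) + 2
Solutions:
 h(y) = C1 + C2*y + C3*exp(y*(2 - sqrt(5))) + C4*exp(y*(2 + sqrt(5))) - y^2


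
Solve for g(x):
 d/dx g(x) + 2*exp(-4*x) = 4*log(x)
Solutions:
 g(x) = C1 + 4*x*log(x) - 4*x + exp(-4*x)/2


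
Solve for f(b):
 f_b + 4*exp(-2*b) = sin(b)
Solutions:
 f(b) = C1 - cos(b) + 2*exp(-2*b)


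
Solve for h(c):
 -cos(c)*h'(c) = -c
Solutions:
 h(c) = C1 + Integral(c/cos(c), c)


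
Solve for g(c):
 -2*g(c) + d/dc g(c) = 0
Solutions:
 g(c) = C1*exp(2*c)


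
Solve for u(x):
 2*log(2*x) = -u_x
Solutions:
 u(x) = C1 - 2*x*log(x) - x*log(4) + 2*x


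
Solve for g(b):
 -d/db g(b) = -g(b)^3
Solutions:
 g(b) = -sqrt(2)*sqrt(-1/(C1 + b))/2
 g(b) = sqrt(2)*sqrt(-1/(C1 + b))/2


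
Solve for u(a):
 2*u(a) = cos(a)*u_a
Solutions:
 u(a) = C1*(sin(a) + 1)/(sin(a) - 1)


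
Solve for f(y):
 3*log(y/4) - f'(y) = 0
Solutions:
 f(y) = C1 + 3*y*log(y) - y*log(64) - 3*y


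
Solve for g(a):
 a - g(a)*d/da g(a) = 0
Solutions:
 g(a) = -sqrt(C1 + a^2)
 g(a) = sqrt(C1 + a^2)


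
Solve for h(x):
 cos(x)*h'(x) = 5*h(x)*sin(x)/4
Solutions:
 h(x) = C1/cos(x)^(5/4)


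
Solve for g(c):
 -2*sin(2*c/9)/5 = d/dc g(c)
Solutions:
 g(c) = C1 + 9*cos(2*c/9)/5


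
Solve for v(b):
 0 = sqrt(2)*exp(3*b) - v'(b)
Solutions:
 v(b) = C1 + sqrt(2)*exp(3*b)/3


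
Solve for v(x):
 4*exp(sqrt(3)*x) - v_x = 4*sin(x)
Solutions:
 v(x) = C1 + 4*sqrt(3)*exp(sqrt(3)*x)/3 + 4*cos(x)


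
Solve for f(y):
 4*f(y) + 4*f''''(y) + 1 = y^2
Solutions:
 f(y) = y^2/4 + (C1*sin(sqrt(2)*y/2) + C2*cos(sqrt(2)*y/2))*exp(-sqrt(2)*y/2) + (C3*sin(sqrt(2)*y/2) + C4*cos(sqrt(2)*y/2))*exp(sqrt(2)*y/2) - 1/4


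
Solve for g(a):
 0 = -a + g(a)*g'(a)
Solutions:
 g(a) = -sqrt(C1 + a^2)
 g(a) = sqrt(C1 + a^2)


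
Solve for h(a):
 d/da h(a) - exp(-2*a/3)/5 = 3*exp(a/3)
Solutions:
 h(a) = C1 + 9*exp(a/3) - 3*exp(-2*a/3)/10


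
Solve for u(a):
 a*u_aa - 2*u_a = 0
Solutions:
 u(a) = C1 + C2*a^3


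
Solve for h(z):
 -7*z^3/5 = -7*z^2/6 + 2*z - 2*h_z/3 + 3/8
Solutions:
 h(z) = C1 + 21*z^4/40 - 7*z^3/12 + 3*z^2/2 + 9*z/16


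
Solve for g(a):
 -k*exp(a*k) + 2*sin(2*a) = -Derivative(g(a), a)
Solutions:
 g(a) = C1 + exp(a*k) + cos(2*a)


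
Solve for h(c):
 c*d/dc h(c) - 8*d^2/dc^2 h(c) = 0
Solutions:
 h(c) = C1 + C2*erfi(c/4)


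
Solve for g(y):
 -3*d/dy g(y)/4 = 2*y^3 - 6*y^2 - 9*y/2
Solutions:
 g(y) = C1 - 2*y^4/3 + 8*y^3/3 + 3*y^2


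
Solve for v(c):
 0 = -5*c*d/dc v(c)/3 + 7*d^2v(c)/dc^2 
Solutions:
 v(c) = C1 + C2*erfi(sqrt(210)*c/42)


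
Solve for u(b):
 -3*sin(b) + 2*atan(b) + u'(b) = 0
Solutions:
 u(b) = C1 - 2*b*atan(b) + log(b^2 + 1) - 3*cos(b)


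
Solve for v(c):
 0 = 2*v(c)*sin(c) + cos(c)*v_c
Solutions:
 v(c) = C1*cos(c)^2


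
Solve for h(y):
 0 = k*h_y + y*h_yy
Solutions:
 h(y) = C1 + y^(1 - re(k))*(C2*sin(log(y)*Abs(im(k))) + C3*cos(log(y)*im(k)))


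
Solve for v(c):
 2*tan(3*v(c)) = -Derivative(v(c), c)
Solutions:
 v(c) = -asin(C1*exp(-6*c))/3 + pi/3
 v(c) = asin(C1*exp(-6*c))/3


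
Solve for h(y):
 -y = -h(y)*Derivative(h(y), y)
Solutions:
 h(y) = -sqrt(C1 + y^2)
 h(y) = sqrt(C1 + y^2)


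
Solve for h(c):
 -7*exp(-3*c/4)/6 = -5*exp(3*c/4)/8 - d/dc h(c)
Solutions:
 h(c) = C1 - 5*exp(3*c/4)/6 - 14*exp(-3*c/4)/9


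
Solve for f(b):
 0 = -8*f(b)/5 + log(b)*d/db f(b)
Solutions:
 f(b) = C1*exp(8*li(b)/5)


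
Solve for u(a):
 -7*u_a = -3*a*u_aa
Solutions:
 u(a) = C1 + C2*a^(10/3)


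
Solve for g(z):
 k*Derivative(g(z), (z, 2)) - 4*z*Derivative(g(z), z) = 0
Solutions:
 g(z) = C1 + C2*erf(sqrt(2)*z*sqrt(-1/k))/sqrt(-1/k)


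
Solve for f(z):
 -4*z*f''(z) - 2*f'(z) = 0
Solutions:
 f(z) = C1 + C2*sqrt(z)


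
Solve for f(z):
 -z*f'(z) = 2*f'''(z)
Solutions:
 f(z) = C1 + Integral(C2*airyai(-2^(2/3)*z/2) + C3*airybi(-2^(2/3)*z/2), z)


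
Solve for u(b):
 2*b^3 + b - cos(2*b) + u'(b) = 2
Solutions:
 u(b) = C1 - b^4/2 - b^2/2 + 2*b + sin(2*b)/2


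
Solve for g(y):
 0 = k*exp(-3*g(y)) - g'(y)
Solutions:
 g(y) = log(C1 + 3*k*y)/3
 g(y) = log((-3^(1/3) - 3^(5/6)*I)*(C1 + k*y)^(1/3)/2)
 g(y) = log((-3^(1/3) + 3^(5/6)*I)*(C1 + k*y)^(1/3)/2)


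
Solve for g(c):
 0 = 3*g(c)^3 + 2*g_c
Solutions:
 g(c) = -sqrt(-1/(C1 - 3*c))
 g(c) = sqrt(-1/(C1 - 3*c))


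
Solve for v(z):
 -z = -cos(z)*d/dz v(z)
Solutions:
 v(z) = C1 + Integral(z/cos(z), z)


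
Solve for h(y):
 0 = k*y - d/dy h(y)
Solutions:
 h(y) = C1 + k*y^2/2


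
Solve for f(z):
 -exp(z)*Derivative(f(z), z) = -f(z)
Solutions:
 f(z) = C1*exp(-exp(-z))


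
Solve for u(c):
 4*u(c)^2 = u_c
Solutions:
 u(c) = -1/(C1 + 4*c)


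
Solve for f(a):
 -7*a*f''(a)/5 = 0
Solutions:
 f(a) = C1 + C2*a


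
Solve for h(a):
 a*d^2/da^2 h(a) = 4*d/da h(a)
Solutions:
 h(a) = C1 + C2*a^5


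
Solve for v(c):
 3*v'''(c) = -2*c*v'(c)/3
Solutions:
 v(c) = C1 + Integral(C2*airyai(-6^(1/3)*c/3) + C3*airybi(-6^(1/3)*c/3), c)


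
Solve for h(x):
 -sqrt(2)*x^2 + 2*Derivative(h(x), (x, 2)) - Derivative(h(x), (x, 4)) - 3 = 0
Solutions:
 h(x) = C1 + C2*x + C3*exp(-sqrt(2)*x) + C4*exp(sqrt(2)*x) + sqrt(2)*x^4/24 + x^2*(sqrt(2) + 3)/4


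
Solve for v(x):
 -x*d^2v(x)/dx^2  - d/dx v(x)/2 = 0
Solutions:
 v(x) = C1 + C2*sqrt(x)


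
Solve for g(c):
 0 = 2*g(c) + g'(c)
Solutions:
 g(c) = C1*exp(-2*c)


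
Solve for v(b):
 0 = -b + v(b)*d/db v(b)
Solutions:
 v(b) = -sqrt(C1 + b^2)
 v(b) = sqrt(C1 + b^2)


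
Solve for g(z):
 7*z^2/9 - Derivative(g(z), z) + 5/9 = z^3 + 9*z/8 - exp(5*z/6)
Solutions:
 g(z) = C1 - z^4/4 + 7*z^3/27 - 9*z^2/16 + 5*z/9 + 6*exp(5*z/6)/5


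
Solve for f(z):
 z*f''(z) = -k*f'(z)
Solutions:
 f(z) = C1 + z^(1 - re(k))*(C2*sin(log(z)*Abs(im(k))) + C3*cos(log(z)*im(k)))


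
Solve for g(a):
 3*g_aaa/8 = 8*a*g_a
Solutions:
 g(a) = C1 + Integral(C2*airyai(4*3^(2/3)*a/3) + C3*airybi(4*3^(2/3)*a/3), a)


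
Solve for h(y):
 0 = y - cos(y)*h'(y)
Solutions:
 h(y) = C1 + Integral(y/cos(y), y)


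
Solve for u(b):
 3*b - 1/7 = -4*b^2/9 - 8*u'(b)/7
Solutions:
 u(b) = C1 - 7*b^3/54 - 21*b^2/16 + b/8


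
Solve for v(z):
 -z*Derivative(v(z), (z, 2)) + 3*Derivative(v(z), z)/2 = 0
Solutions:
 v(z) = C1 + C2*z^(5/2)


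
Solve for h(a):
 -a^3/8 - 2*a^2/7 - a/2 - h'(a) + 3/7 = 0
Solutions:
 h(a) = C1 - a^4/32 - 2*a^3/21 - a^2/4 + 3*a/7


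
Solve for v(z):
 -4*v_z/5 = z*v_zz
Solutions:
 v(z) = C1 + C2*z^(1/5)


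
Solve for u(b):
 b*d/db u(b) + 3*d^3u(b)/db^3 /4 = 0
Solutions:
 u(b) = C1 + Integral(C2*airyai(-6^(2/3)*b/3) + C3*airybi(-6^(2/3)*b/3), b)


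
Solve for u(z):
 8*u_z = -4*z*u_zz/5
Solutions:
 u(z) = C1 + C2/z^9


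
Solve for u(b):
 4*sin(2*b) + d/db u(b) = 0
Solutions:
 u(b) = C1 + 2*cos(2*b)


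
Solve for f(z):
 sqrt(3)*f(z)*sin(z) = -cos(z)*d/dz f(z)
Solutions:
 f(z) = C1*cos(z)^(sqrt(3))


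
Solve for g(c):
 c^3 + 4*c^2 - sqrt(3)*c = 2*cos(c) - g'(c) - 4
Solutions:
 g(c) = C1 - c^4/4 - 4*c^3/3 + sqrt(3)*c^2/2 - 4*c + 2*sin(c)


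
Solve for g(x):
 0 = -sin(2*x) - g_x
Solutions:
 g(x) = C1 + cos(2*x)/2


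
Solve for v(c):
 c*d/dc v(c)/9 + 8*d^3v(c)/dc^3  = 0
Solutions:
 v(c) = C1 + Integral(C2*airyai(-3^(1/3)*c/6) + C3*airybi(-3^(1/3)*c/6), c)


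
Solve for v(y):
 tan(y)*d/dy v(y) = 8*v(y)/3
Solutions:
 v(y) = C1*sin(y)^(8/3)


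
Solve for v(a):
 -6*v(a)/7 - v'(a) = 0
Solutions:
 v(a) = C1*exp(-6*a/7)


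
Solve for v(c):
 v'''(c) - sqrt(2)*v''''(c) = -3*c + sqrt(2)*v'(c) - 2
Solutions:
 v(c) = C1 + C2*exp(c*(2^(2/3)/(-sqrt(2) + sqrt(-2 + (54 - sqrt(2))^2) + 54)^(1/3) + 2*sqrt(2) + 2^(1/3)*(-sqrt(2) + sqrt(-2 + (54 - sqrt(2))^2) + 54)^(1/3))/12)*sin(2^(1/3)*sqrt(3)*c*(-(-sqrt(2) + 2*sqrt(-1/2 + (27 - sqrt(2)/2)^2) + 54)^(1/3) + 2^(1/3)/(-sqrt(2) + 2*sqrt(-1/2 + (27 - sqrt(2)/2)^2) + 54)^(1/3))/12) + C3*exp(c*(2^(2/3)/(-sqrt(2) + sqrt(-2 + (54 - sqrt(2))^2) + 54)^(1/3) + 2*sqrt(2) + 2^(1/3)*(-sqrt(2) + sqrt(-2 + (54 - sqrt(2))^2) + 54)^(1/3))/12)*cos(2^(1/3)*sqrt(3)*c*(-(-sqrt(2) + 2*sqrt(-1/2 + (27 - sqrt(2)/2)^2) + 54)^(1/3) + 2^(1/3)/(-sqrt(2) + 2*sqrt(-1/2 + (27 - sqrt(2)/2)^2) + 54)^(1/3))/12) + C4*exp(c*(-2^(1/3)*(-sqrt(2) + sqrt(-2 + (54 - sqrt(2))^2) + 54)^(1/3) - 2^(2/3)/(-sqrt(2) + sqrt(-2 + (54 - sqrt(2))^2) + 54)^(1/3) + sqrt(2))/6) + 3*sqrt(2)*c^2/4 + sqrt(2)*c


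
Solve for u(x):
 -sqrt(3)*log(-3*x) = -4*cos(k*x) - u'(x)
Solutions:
 u(x) = C1 + sqrt(3)*x*(log(-x) - 1) + sqrt(3)*x*log(3) - 4*Piecewise((sin(k*x)/k, Ne(k, 0)), (x, True))


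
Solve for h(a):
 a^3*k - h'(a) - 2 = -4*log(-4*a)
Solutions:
 h(a) = C1 + a^4*k/4 + 4*a*log(-a) + 2*a*(-3 + 4*log(2))


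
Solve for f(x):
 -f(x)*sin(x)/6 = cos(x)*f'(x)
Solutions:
 f(x) = C1*cos(x)^(1/6)


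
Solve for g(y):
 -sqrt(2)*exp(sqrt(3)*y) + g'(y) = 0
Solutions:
 g(y) = C1 + sqrt(6)*exp(sqrt(3)*y)/3


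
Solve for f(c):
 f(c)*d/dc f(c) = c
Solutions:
 f(c) = -sqrt(C1 + c^2)
 f(c) = sqrt(C1 + c^2)


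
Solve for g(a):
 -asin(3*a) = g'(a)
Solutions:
 g(a) = C1 - a*asin(3*a) - sqrt(1 - 9*a^2)/3


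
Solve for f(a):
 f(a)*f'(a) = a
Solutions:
 f(a) = -sqrt(C1 + a^2)
 f(a) = sqrt(C1 + a^2)


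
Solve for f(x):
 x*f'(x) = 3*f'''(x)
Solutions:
 f(x) = C1 + Integral(C2*airyai(3^(2/3)*x/3) + C3*airybi(3^(2/3)*x/3), x)


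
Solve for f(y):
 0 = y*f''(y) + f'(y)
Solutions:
 f(y) = C1 + C2*log(y)


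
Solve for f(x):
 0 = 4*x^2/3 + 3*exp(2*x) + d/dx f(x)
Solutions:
 f(x) = C1 - 4*x^3/9 - 3*exp(2*x)/2


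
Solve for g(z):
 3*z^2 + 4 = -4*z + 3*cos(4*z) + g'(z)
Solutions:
 g(z) = C1 + z^3 + 2*z^2 + 4*z - 3*sin(4*z)/4


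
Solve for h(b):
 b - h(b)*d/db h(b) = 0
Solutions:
 h(b) = -sqrt(C1 + b^2)
 h(b) = sqrt(C1 + b^2)


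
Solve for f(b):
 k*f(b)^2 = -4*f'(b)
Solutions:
 f(b) = 4/(C1 + b*k)


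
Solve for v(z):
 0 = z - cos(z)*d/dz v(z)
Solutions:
 v(z) = C1 + Integral(z/cos(z), z)


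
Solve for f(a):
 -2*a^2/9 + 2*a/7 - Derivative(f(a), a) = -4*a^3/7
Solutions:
 f(a) = C1 + a^4/7 - 2*a^3/27 + a^2/7


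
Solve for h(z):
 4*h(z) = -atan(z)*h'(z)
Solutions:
 h(z) = C1*exp(-4*Integral(1/atan(z), z))


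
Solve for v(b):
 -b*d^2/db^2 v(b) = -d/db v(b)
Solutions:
 v(b) = C1 + C2*b^2


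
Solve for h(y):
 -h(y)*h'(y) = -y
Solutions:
 h(y) = -sqrt(C1 + y^2)
 h(y) = sqrt(C1 + y^2)


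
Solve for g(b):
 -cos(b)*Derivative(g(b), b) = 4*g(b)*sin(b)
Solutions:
 g(b) = C1*cos(b)^4


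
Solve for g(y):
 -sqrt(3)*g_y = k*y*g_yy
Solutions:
 g(y) = C1 + y^(((re(k) - sqrt(3))*re(k) + im(k)^2)/(re(k)^2 + im(k)^2))*(C2*sin(sqrt(3)*log(y)*Abs(im(k))/(re(k)^2 + im(k)^2)) + C3*cos(sqrt(3)*log(y)*im(k)/(re(k)^2 + im(k)^2)))


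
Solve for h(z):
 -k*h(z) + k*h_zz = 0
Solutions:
 h(z) = C1*exp(-z) + C2*exp(z)


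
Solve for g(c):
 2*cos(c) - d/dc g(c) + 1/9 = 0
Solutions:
 g(c) = C1 + c/9 + 2*sin(c)


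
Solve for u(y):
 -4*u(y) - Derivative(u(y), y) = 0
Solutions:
 u(y) = C1*exp(-4*y)


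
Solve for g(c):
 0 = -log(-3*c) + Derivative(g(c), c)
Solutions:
 g(c) = C1 + c*log(-c) + c*(-1 + log(3))


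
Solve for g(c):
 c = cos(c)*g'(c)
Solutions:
 g(c) = C1 + Integral(c/cos(c), c)


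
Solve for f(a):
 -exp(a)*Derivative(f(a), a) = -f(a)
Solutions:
 f(a) = C1*exp(-exp(-a))


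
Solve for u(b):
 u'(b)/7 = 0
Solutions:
 u(b) = C1


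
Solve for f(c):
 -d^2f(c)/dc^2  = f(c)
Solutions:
 f(c) = C1*sin(c) + C2*cos(c)


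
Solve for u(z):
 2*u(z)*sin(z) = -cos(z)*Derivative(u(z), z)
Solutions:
 u(z) = C1*cos(z)^2


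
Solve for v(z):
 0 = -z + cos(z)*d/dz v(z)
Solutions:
 v(z) = C1 + Integral(z/cos(z), z)


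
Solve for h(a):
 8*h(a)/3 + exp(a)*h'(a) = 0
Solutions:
 h(a) = C1*exp(8*exp(-a)/3)


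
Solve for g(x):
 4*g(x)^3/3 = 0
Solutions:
 g(x) = 0


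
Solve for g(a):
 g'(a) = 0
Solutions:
 g(a) = C1


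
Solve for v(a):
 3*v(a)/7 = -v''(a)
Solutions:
 v(a) = C1*sin(sqrt(21)*a/7) + C2*cos(sqrt(21)*a/7)


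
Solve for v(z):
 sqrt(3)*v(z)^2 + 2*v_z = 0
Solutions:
 v(z) = 2/(C1 + sqrt(3)*z)


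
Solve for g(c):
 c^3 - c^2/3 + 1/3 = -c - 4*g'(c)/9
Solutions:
 g(c) = C1 - 9*c^4/16 + c^3/4 - 9*c^2/8 - 3*c/4


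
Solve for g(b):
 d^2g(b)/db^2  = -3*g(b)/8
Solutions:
 g(b) = C1*sin(sqrt(6)*b/4) + C2*cos(sqrt(6)*b/4)


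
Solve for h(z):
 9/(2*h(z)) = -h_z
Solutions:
 h(z) = -sqrt(C1 - 9*z)
 h(z) = sqrt(C1 - 9*z)


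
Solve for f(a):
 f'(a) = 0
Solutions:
 f(a) = C1


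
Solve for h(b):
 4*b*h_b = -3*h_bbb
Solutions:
 h(b) = C1 + Integral(C2*airyai(-6^(2/3)*b/3) + C3*airybi(-6^(2/3)*b/3), b)


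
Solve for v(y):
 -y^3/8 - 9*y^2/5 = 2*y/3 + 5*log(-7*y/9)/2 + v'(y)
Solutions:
 v(y) = C1 - y^4/32 - 3*y^3/5 - y^2/3 - 5*y*log(-y)/2 + y*(-5*log(7)/2 + 5/2 + 5*log(3))


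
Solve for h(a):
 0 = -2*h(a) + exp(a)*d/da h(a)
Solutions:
 h(a) = C1*exp(-2*exp(-a))


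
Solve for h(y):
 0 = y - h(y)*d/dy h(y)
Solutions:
 h(y) = -sqrt(C1 + y^2)
 h(y) = sqrt(C1 + y^2)


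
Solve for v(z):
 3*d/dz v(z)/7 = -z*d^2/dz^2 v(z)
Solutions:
 v(z) = C1 + C2*z^(4/7)


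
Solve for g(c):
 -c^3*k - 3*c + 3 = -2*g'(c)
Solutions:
 g(c) = C1 + c^4*k/8 + 3*c^2/4 - 3*c/2


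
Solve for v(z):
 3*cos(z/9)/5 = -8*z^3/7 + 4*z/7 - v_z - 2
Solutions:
 v(z) = C1 - 2*z^4/7 + 2*z^2/7 - 2*z - 27*sin(z/9)/5


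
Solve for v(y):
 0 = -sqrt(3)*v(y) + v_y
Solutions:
 v(y) = C1*exp(sqrt(3)*y)


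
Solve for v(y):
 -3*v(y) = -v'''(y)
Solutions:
 v(y) = C3*exp(3^(1/3)*y) + (C1*sin(3^(5/6)*y/2) + C2*cos(3^(5/6)*y/2))*exp(-3^(1/3)*y/2)


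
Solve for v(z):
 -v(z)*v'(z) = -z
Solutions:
 v(z) = -sqrt(C1 + z^2)
 v(z) = sqrt(C1 + z^2)


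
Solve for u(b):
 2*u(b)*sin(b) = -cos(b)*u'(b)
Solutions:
 u(b) = C1*cos(b)^2


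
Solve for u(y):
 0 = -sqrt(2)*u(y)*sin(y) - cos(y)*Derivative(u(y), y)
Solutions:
 u(y) = C1*cos(y)^(sqrt(2))


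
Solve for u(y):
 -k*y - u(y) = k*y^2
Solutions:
 u(y) = k*y*(-y - 1)


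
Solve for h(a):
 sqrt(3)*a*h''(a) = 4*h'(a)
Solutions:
 h(a) = C1 + C2*a^(1 + 4*sqrt(3)/3)


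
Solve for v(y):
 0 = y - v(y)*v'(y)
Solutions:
 v(y) = -sqrt(C1 + y^2)
 v(y) = sqrt(C1 + y^2)


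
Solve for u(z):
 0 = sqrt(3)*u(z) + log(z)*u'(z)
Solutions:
 u(z) = C1*exp(-sqrt(3)*li(z))


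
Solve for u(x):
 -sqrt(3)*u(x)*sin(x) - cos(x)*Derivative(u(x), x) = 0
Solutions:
 u(x) = C1*cos(x)^(sqrt(3))


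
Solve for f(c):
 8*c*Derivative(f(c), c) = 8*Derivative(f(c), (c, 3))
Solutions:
 f(c) = C1 + Integral(C2*airyai(c) + C3*airybi(c), c)


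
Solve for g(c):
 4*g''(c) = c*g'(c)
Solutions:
 g(c) = C1 + C2*erfi(sqrt(2)*c/4)


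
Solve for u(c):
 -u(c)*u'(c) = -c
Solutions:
 u(c) = -sqrt(C1 + c^2)
 u(c) = sqrt(C1 + c^2)


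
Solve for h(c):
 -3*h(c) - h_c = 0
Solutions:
 h(c) = C1*exp(-3*c)


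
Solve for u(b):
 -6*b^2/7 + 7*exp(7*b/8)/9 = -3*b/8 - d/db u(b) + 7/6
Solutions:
 u(b) = C1 + 2*b^3/7 - 3*b^2/16 + 7*b/6 - 8*exp(7*b/8)/9


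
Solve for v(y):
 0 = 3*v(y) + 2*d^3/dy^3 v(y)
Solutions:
 v(y) = C3*exp(-2^(2/3)*3^(1/3)*y/2) + (C1*sin(2^(2/3)*3^(5/6)*y/4) + C2*cos(2^(2/3)*3^(5/6)*y/4))*exp(2^(2/3)*3^(1/3)*y/4)


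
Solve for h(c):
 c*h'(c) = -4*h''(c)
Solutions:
 h(c) = C1 + C2*erf(sqrt(2)*c/4)


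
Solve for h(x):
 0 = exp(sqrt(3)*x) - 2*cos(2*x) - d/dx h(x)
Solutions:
 h(x) = C1 + sqrt(3)*exp(sqrt(3)*x)/3 - sin(2*x)


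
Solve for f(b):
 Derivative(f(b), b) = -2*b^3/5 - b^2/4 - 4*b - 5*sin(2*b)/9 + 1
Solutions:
 f(b) = C1 - b^4/10 - b^3/12 - 2*b^2 + b + 5*cos(2*b)/18


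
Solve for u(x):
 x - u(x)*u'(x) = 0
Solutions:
 u(x) = -sqrt(C1 + x^2)
 u(x) = sqrt(C1 + x^2)


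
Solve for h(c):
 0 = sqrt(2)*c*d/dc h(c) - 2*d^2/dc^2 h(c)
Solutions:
 h(c) = C1 + C2*erfi(2^(1/4)*c/2)


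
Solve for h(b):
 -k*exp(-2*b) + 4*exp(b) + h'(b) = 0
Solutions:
 h(b) = C1 - k*exp(-2*b)/2 - 4*exp(b)


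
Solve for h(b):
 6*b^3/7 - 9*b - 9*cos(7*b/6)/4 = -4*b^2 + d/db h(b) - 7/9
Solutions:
 h(b) = C1 + 3*b^4/14 + 4*b^3/3 - 9*b^2/2 + 7*b/9 - 27*sin(7*b/6)/14
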